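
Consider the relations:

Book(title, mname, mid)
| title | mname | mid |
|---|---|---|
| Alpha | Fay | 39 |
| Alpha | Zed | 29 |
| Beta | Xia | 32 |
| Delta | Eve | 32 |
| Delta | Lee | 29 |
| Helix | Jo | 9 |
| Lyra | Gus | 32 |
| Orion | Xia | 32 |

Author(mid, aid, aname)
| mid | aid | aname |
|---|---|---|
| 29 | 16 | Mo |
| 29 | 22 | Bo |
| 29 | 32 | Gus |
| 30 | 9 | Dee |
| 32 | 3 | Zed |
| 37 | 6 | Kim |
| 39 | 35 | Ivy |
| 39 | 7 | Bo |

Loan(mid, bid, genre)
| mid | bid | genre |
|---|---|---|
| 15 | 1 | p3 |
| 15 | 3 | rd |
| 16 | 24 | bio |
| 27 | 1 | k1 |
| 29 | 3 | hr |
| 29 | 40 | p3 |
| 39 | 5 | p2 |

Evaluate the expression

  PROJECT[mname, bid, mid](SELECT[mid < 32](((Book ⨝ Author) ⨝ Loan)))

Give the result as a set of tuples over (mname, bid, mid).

Book ⋈ Author (natural join on mid): {(Alpha, Fay, 39, 35, Ivy), (Alpha, Fay, 39, 7, Bo), (Alpha, Zed, 29, 16, Mo), (Alpha, Zed, 29, 22, Bo), (Alpha, Zed, 29, 32, Gus), (Beta, Xia, 32, 3, Zed), (Delta, Eve, 32, 3, Zed), (Delta, Lee, 29, 16, Mo), (Delta, Lee, 29, 22, Bo), (Delta, Lee, 29, 32, Gus), (Lyra, Gus, 32, 3, Zed), (Orion, Xia, 32, 3, Zed)}
(Book ⨝ Author) ⋈ Loan (natural join on mid): {(Alpha, Fay, 39, 35, Ivy, 5, p2), (Alpha, Fay, 39, 7, Bo, 5, p2), (Alpha, Zed, 29, 16, Mo, 3, hr), (Alpha, Zed, 29, 16, Mo, 40, p3), (Alpha, Zed, 29, 22, Bo, 3, hr), (Alpha, Zed, 29, 22, Bo, 40, p3), (Alpha, Zed, 29, 32, Gus, 3, hr), (Alpha, Zed, 29, 32, Gus, 40, p3), (Delta, Lee, 29, 16, Mo, 3, hr), (Delta, Lee, 29, 16, Mo, 40, p3), (Delta, Lee, 29, 22, Bo, 3, hr), (Delta, Lee, 29, 22, Bo, 40, p3), (Delta, Lee, 29, 32, Gus, 3, hr), (Delta, Lee, 29, 32, Gus, 40, p3)}
σ[mid < 32]: keep tuples satisfying mid < 32 → {(Alpha, Zed, 29, 16, Mo, 3, hr), (Alpha, Zed, 29, 16, Mo, 40, p3), (Alpha, Zed, 29, 22, Bo, 3, hr), (Alpha, Zed, 29, 22, Bo, 40, p3), (Alpha, Zed, 29, 32, Gus, 3, hr), (Alpha, Zed, 29, 32, Gus, 40, p3), (Delta, Lee, 29, 16, Mo, 3, hr), (Delta, Lee, 29, 16, Mo, 40, p3), (Delta, Lee, 29, 22, Bo, 3, hr), (Delta, Lee, 29, 22, Bo, 40, p3), (Delta, Lee, 29, 32, Gus, 3, hr), (Delta, Lee, 29, 32, Gus, 40, p3)}
Keep only column(s) mname, bid, mid (8 duplicate(s) eliminated): {(Lee, 3, 29), (Lee, 40, 29), (Zed, 3, 29), (Zed, 40, 29)}

{(Lee, 3, 29), (Lee, 40, 29), (Zed, 3, 29), (Zed, 40, 29)}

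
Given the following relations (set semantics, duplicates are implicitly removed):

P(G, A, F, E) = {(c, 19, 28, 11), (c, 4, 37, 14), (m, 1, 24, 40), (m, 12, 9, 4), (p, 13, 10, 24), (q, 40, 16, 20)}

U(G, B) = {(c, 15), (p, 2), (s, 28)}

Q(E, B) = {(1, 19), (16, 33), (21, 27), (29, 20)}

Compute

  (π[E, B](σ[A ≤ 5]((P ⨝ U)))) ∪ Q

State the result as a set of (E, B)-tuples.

{(1, 19), (14, 15), (16, 33), (21, 27), (29, 20)}

Natural join on G: {(c, 19, 28, 11, 15), (c, 4, 37, 14, 15), (p, 13, 10, 24, 2)}
Apply σ_{A ≤ 5}; surviving tuples: {(c, 4, 37, 14, 15)}
Keep only column(s) E, B: {(14, 15)}
Taking the union: {(1, 19), (14, 15), (16, 33), (21, 27), (29, 20)}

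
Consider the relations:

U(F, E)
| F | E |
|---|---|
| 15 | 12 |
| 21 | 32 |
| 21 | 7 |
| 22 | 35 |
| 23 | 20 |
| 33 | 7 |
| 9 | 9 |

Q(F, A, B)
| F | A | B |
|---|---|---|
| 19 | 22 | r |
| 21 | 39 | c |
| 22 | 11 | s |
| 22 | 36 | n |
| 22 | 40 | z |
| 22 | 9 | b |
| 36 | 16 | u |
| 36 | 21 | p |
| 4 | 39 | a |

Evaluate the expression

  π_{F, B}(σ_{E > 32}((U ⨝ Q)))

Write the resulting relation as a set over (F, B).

Natural join on F: {(21, 32, 39, c), (21, 7, 39, c), (22, 35, 11, s), (22, 35, 36, n), (22, 35, 40, z), (22, 35, 9, b)}
Apply σ_{E > 32}; surviving tuples: {(22, 35, 11, s), (22, 35, 36, n), (22, 35, 40, z), (22, 35, 9, b)}
Projecting to F, B: {(22, b), (22, n), (22, s), (22, z)}

{(22, b), (22, n), (22, s), (22, z)}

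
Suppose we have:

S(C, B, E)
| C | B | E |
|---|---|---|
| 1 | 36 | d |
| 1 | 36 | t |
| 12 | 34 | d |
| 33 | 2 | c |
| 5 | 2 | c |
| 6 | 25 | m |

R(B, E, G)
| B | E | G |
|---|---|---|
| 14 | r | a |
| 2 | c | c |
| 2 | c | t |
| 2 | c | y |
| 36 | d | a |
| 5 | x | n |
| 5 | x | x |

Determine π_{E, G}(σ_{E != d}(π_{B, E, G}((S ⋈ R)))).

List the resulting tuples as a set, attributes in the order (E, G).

Natural join on B, E: {(1, 36, d, a), (33, 2, c, c), (33, 2, c, t), (33, 2, c, y), (5, 2, c, c), (5, 2, c, t), (5, 2, c, y)}
Keep only column(s) B, E, G (3 duplicate(s) eliminated): {(2, c, c), (2, c, t), (2, c, y), (36, d, a)}
σ[E != d]: keep tuples satisfying E != d → {(2, c, c), (2, c, t), (2, c, y)}
Keep only column(s) E, G: {(c, c), (c, t), (c, y)}

{(c, c), (c, t), (c, y)}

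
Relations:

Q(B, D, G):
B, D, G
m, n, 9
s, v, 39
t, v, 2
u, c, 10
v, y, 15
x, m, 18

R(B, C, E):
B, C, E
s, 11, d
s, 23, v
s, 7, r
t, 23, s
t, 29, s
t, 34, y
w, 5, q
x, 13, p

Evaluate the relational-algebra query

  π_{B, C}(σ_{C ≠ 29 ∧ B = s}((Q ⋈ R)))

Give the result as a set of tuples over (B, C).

Natural join on B: {(s, v, 39, 11, d), (s, v, 39, 23, v), (s, v, 39, 7, r), (t, v, 2, 23, s), (t, v, 2, 29, s), (t, v, 2, 34, y), (x, m, 18, 13, p)}
Selection C ≠ 29 ∧ B = s: {(s, v, 39, 11, d), (s, v, 39, 23, v), (s, v, 39, 7, r)}
π_{B, C} gives {(s, 11), (s, 23), (s, 7)}.

{(s, 11), (s, 23), (s, 7)}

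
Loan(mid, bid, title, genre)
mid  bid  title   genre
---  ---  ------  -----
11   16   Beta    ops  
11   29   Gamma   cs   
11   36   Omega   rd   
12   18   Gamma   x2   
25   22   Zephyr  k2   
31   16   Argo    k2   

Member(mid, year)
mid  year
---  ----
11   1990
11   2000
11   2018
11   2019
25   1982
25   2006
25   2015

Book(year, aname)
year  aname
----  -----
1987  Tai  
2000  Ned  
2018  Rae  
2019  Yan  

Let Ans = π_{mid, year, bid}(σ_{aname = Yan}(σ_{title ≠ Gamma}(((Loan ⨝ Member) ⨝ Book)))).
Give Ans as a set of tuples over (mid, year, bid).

{(11, 2019, 16), (11, 2019, 36)}

Joining Loan and Member on mid yields {(11, 16, Beta, ops, 1990), (11, 16, Beta, ops, 2000), (11, 16, Beta, ops, 2018), (11, 16, Beta, ops, 2019), (11, 29, Gamma, cs, 1990), (11, 29, Gamma, cs, 2000), (11, 29, Gamma, cs, 2018), (11, 29, Gamma, cs, 2019), (11, 36, Omega, rd, 1990), (11, 36, Omega, rd, 2000), (11, 36, Omega, rd, 2018), (11, 36, Omega, rd, 2019), (25, 22, Zephyr, k2, 1982), (25, 22, Zephyr, k2, 2006), (25, 22, Zephyr, k2, 2015)}.
Joining (Loan ⨝ Member) and Book on year yields {(11, 16, Beta, ops, 2000, Ned), (11, 16, Beta, ops, 2018, Rae), (11, 16, Beta, ops, 2019, Yan), (11, 29, Gamma, cs, 2000, Ned), (11, 29, Gamma, cs, 2018, Rae), (11, 29, Gamma, cs, 2019, Yan), (11, 36, Omega, rd, 2000, Ned), (11, 36, Omega, rd, 2018, Rae), (11, 36, Omega, rd, 2019, Yan)}.
σ[title ≠ Gamma]: keep tuples satisfying title ≠ Gamma → {(11, 16, Beta, ops, 2000, Ned), (11, 16, Beta, ops, 2018, Rae), (11, 16, Beta, ops, 2019, Yan), (11, 36, Omega, rd, 2000, Ned), (11, 36, Omega, rd, 2018, Rae), (11, 36, Omega, rd, 2019, Yan)}
σ[aname = Yan]: keep tuples satisfying aname = Yan → {(11, 16, Beta, ops, 2019, Yan), (11, 36, Omega, rd, 2019, Yan)}
π_{mid, year, bid} gives {(11, 2019, 16), (11, 2019, 36)}.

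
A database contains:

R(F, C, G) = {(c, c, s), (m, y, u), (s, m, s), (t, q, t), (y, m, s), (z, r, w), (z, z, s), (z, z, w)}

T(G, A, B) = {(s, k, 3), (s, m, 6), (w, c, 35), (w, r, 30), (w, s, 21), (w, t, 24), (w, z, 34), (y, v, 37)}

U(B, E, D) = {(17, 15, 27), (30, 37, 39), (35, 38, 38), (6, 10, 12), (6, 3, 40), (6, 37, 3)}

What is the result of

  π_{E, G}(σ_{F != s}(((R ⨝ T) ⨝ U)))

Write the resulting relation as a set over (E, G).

Joining R and T on G yields {(c, c, s, k, 3), (c, c, s, m, 6), (s, m, s, k, 3), (s, m, s, m, 6), (y, m, s, k, 3), (y, m, s, m, 6), (z, r, w, c, 35), (z, r, w, r, 30), (z, r, w, s, 21), (z, r, w, t, 24), (z, r, w, z, 34), (z, z, s, k, 3), (z, z, s, m, 6), (z, z, w, c, 35), (z, z, w, r, 30), (z, z, w, s, 21), (z, z, w, t, 24), (z, z, w, z, 34)}.
Joining (R ⨝ T) and U on B yields {(c, c, s, m, 6, 10, 12), (c, c, s, m, 6, 3, 40), (c, c, s, m, 6, 37, 3), (s, m, s, m, 6, 10, 12), (s, m, s, m, 6, 3, 40), (s, m, s, m, 6, 37, 3), (y, m, s, m, 6, 10, 12), (y, m, s, m, 6, 3, 40), (y, m, s, m, 6, 37, 3), (z, r, w, c, 35, 38, 38), (z, r, w, r, 30, 37, 39), (z, z, s, m, 6, 10, 12), (z, z, s, m, 6, 3, 40), (z, z, s, m, 6, 37, 3), (z, z, w, c, 35, 38, 38), (z, z, w, r, 30, 37, 39)}.
Selection F != s: {(c, c, s, m, 6, 10, 12), (c, c, s, m, 6, 3, 40), (c, c, s, m, 6, 37, 3), (y, m, s, m, 6, 10, 12), (y, m, s, m, 6, 3, 40), (y, m, s, m, 6, 37, 3), (z, r, w, c, 35, 38, 38), (z, r, w, r, 30, 37, 39), (z, z, s, m, 6, 10, 12), (z, z, s, m, 6, 3, 40), (z, z, s, m, 6, 37, 3), (z, z, w, c, 35, 38, 38), (z, z, w, r, 30, 37, 39)}
π[E, G]: project onto (E, G) (8 duplicate(s) eliminated) → {(10, s), (3, s), (37, s), (37, w), (38, w)}

{(10, s), (3, s), (37, s), (37, w), (38, w)}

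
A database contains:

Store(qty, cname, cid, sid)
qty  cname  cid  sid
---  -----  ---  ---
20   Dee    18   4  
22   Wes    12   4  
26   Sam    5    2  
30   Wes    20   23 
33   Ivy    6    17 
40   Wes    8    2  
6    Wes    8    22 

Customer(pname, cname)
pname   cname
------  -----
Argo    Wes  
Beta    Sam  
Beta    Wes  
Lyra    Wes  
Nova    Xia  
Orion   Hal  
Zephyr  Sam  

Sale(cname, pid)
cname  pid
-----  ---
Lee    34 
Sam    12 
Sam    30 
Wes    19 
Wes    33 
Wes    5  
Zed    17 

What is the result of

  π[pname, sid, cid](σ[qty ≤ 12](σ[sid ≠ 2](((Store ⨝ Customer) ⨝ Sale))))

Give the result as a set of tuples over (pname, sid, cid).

Joining Store and Customer on cname yields {(22, Wes, 12, 4, Argo), (22, Wes, 12, 4, Beta), (22, Wes, 12, 4, Lyra), (26, Sam, 5, 2, Beta), (26, Sam, 5, 2, Zephyr), (30, Wes, 20, 23, Argo), (30, Wes, 20, 23, Beta), (30, Wes, 20, 23, Lyra), (40, Wes, 8, 2, Argo), (40, Wes, 8, 2, Beta), (40, Wes, 8, 2, Lyra), (6, Wes, 8, 22, Argo), (6, Wes, 8, 22, Beta), (6, Wes, 8, 22, Lyra)}.
Joining (Store ⨝ Customer) and Sale on cname yields {(22, Wes, 12, 4, Argo, 19), (22, Wes, 12, 4, Argo, 33), (22, Wes, 12, 4, Argo, 5), (22, Wes, 12, 4, Beta, 19), (22, Wes, 12, 4, Beta, 33), (22, Wes, 12, 4, Beta, 5), (22, Wes, 12, 4, Lyra, 19), (22, Wes, 12, 4, Lyra, 33), (22, Wes, 12, 4, Lyra, 5), (26, Sam, 5, 2, Beta, 12), (26, Sam, 5, 2, Beta, 30), (26, Sam, 5, 2, Zephyr, 12), (26, Sam, 5, 2, Zephyr, 30), (30, Wes, 20, 23, Argo, 19), (30, Wes, 20, 23, Argo, 33), (30, Wes, 20, 23, Argo, 5), (30, Wes, 20, 23, Beta, 19), (30, Wes, 20, 23, Beta, 33), (30, Wes, 20, 23, Beta, 5), (30, Wes, 20, 23, Lyra, 19), (30, Wes, 20, 23, Lyra, 33), (30, Wes, 20, 23, Lyra, 5), (40, Wes, 8, 2, Argo, 19), (40, Wes, 8, 2, Argo, 33), (40, Wes, 8, 2, Argo, 5), (40, Wes, 8, 2, Beta, 19), (40, Wes, 8, 2, Beta, 33), (40, Wes, 8, 2, Beta, 5), (40, Wes, 8, 2, Lyra, 19), (40, Wes, 8, 2, Lyra, 33), (40, Wes, 8, 2, Lyra, 5), (6, Wes, 8, 22, Argo, 19), (6, Wes, 8, 22, Argo, 33), (6, Wes, 8, 22, Argo, 5), (6, Wes, 8, 22, Beta, 19), (6, Wes, 8, 22, Beta, 33), (6, Wes, 8, 22, Beta, 5), (6, Wes, 8, 22, Lyra, 19), (6, Wes, 8, 22, Lyra, 33), (6, Wes, 8, 22, Lyra, 5)}.
Filtering on sid ≠ 2 leaves {(22, Wes, 12, 4, Argo, 19), (22, Wes, 12, 4, Argo, 33), (22, Wes, 12, 4, Argo, 5), (22, Wes, 12, 4, Beta, 19), (22, Wes, 12, 4, Beta, 33), (22, Wes, 12, 4, Beta, 5), (22, Wes, 12, 4, Lyra, 19), (22, Wes, 12, 4, Lyra, 33), (22, Wes, 12, 4, Lyra, 5), (30, Wes, 20, 23, Argo, 19), (30, Wes, 20, 23, Argo, 33), (30, Wes, 20, 23, Argo, 5), (30, Wes, 20, 23, Beta, 19), (30, Wes, 20, 23, Beta, 33), (30, Wes, 20, 23, Beta, 5), (30, Wes, 20, 23, Lyra, 19), (30, Wes, 20, 23, Lyra, 33), (30, Wes, 20, 23, Lyra, 5), (6, Wes, 8, 22, Argo, 19), (6, Wes, 8, 22, Argo, 33), (6, Wes, 8, 22, Argo, 5), (6, Wes, 8, 22, Beta, 19), (6, Wes, 8, 22, Beta, 33), (6, Wes, 8, 22, Beta, 5), (6, Wes, 8, 22, Lyra, 19), (6, Wes, 8, 22, Lyra, 33), (6, Wes, 8, 22, Lyra, 5)}.
Filtering on qty ≤ 12 leaves {(6, Wes, 8, 22, Argo, 19), (6, Wes, 8, 22, Argo, 33), (6, Wes, 8, 22, Argo, 5), (6, Wes, 8, 22, Beta, 19), (6, Wes, 8, 22, Beta, 33), (6, Wes, 8, 22, Beta, 5), (6, Wes, 8, 22, Lyra, 19), (6, Wes, 8, 22, Lyra, 33), (6, Wes, 8, 22, Lyra, 5)}.
π_{pname, sid, cid} gives {(Argo, 22, 8), (Beta, 22, 8), (Lyra, 22, 8)} (6 duplicate(s) eliminated).

{(Argo, 22, 8), (Beta, 22, 8), (Lyra, 22, 8)}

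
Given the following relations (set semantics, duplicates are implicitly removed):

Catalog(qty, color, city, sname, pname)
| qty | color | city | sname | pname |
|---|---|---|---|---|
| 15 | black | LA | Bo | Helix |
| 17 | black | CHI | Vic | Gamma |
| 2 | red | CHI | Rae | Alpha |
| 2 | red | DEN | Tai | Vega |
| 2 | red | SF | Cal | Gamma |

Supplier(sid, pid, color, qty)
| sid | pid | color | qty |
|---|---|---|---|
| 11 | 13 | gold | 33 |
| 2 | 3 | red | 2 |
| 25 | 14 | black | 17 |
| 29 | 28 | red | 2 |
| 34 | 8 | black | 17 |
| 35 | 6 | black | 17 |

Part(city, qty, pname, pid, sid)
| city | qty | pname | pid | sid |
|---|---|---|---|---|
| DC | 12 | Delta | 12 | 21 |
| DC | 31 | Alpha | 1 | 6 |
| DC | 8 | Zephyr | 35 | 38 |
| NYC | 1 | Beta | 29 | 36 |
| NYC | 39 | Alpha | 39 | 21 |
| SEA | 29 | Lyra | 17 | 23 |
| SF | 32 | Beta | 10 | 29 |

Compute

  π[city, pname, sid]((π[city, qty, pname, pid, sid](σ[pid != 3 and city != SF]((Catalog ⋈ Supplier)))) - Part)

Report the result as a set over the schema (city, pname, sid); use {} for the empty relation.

{(CHI, Alpha, 29), (CHI, Gamma, 25), (CHI, Gamma, 34), (CHI, Gamma, 35), (DEN, Vega, 29)}

Catalog ⋈ Supplier (natural join on qty, color): {(17, black, CHI, Vic, Gamma, 25, 14), (17, black, CHI, Vic, Gamma, 34, 8), (17, black, CHI, Vic, Gamma, 35, 6), (2, red, CHI, Rae, Alpha, 2, 3), (2, red, CHI, Rae, Alpha, 29, 28), (2, red, DEN, Tai, Vega, 2, 3), (2, red, DEN, Tai, Vega, 29, 28), (2, red, SF, Cal, Gamma, 2, 3), (2, red, SF, Cal, Gamma, 29, 28)}
σ[pid != 3 and city != SF]: keep tuples satisfying pid != 3 and city != SF → {(17, black, CHI, Vic, Gamma, 25, 14), (17, black, CHI, Vic, Gamma, 34, 8), (17, black, CHI, Vic, Gamma, 35, 6), (2, red, CHI, Rae, Alpha, 29, 28), (2, red, DEN, Tai, Vega, 29, 28)}
π_{city, qty, pname, pid, sid} gives {(CHI, 17, Gamma, 14, 25), (CHI, 17, Gamma, 6, 35), (CHI, 17, Gamma, 8, 34), (CHI, 2, Alpha, 28, 29), (DEN, 2, Vega, 28, 29)}.
Set difference of the two operands is {(CHI, 17, Gamma, 14, 25), (CHI, 17, Gamma, 6, 35), (CHI, 17, Gamma, 8, 34), (CHI, 2, Alpha, 28, 29), (DEN, 2, Vega, 28, 29)}.
π_{city, pname, sid} gives {(CHI, Alpha, 29), (CHI, Gamma, 25), (CHI, Gamma, 34), (CHI, Gamma, 35), (DEN, Vega, 29)}.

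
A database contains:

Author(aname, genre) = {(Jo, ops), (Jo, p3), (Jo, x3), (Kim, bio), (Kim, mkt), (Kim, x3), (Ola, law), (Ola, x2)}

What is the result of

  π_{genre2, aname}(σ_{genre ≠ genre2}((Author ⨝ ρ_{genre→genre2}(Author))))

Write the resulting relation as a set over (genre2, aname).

{(bio, Kim), (law, Ola), (mkt, Kim), (ops, Jo), (p3, Jo), (x2, Ola), (x3, Jo), (x3, Kim)}

ρ[genre→genre2]: schema becomes (aname, genre2); tuples unchanged.
Author ⋈ ρ_{genre→genre2}(Author) (natural join on aname): {(Jo, ops, ops), (Jo, ops, p3), (Jo, ops, x3), (Jo, p3, ops), (Jo, p3, p3), (Jo, p3, x3), (Jo, x3, ops), (Jo, x3, p3), (Jo, x3, x3), (Kim, bio, bio), (Kim, bio, mkt), (Kim, bio, x3), (Kim, mkt, bio), (Kim, mkt, mkt), (Kim, mkt, x3), (Kim, x3, bio), (Kim, x3, mkt), (Kim, x3, x3), (Ola, law, law), (Ola, law, x2), (Ola, x2, law), (Ola, x2, x2)}
Apply σ_{genre ≠ genre2}; surviving tuples: {(Jo, ops, p3), (Jo, ops, x3), (Jo, p3, ops), (Jo, p3, x3), (Jo, x3, ops), (Jo, x3, p3), (Kim, bio, mkt), (Kim, bio, x3), (Kim, mkt, bio), (Kim, mkt, x3), (Kim, x3, bio), (Kim, x3, mkt), (Ola, law, x2), (Ola, x2, law)}
π[genre2, aname]: project onto (genre2, aname) (6 duplicate(s) eliminated) → {(bio, Kim), (law, Ola), (mkt, Kim), (ops, Jo), (p3, Jo), (x2, Ola), (x3, Jo), (x3, Kim)}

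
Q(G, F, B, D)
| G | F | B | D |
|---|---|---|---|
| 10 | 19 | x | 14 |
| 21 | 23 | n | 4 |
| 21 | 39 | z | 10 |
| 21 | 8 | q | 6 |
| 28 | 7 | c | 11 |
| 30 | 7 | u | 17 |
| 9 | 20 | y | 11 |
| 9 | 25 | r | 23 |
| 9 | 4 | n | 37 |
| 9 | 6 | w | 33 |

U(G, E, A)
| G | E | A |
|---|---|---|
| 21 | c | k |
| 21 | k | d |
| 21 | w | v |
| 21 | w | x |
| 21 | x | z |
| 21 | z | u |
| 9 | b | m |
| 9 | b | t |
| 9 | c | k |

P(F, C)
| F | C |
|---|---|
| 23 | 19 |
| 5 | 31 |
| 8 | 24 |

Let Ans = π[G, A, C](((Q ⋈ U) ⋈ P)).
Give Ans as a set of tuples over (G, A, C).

{(21, d, 19), (21, d, 24), (21, k, 19), (21, k, 24), (21, u, 19), (21, u, 24), (21, v, 19), (21, v, 24), (21, x, 19), (21, x, 24), (21, z, 19), (21, z, 24)}

Q ⋈ U (natural join on G): {(21, 23, n, 4, c, k), (21, 23, n, 4, k, d), (21, 23, n, 4, w, v), (21, 23, n, 4, w, x), (21, 23, n, 4, x, z), (21, 23, n, 4, z, u), (21, 39, z, 10, c, k), (21, 39, z, 10, k, d), (21, 39, z, 10, w, v), (21, 39, z, 10, w, x), (21, 39, z, 10, x, z), (21, 39, z, 10, z, u), (21, 8, q, 6, c, k), (21, 8, q, 6, k, d), (21, 8, q, 6, w, v), (21, 8, q, 6, w, x), (21, 8, q, 6, x, z), (21, 8, q, 6, z, u), (9, 20, y, 11, b, m), (9, 20, y, 11, b, t), (9, 20, y, 11, c, k), (9, 25, r, 23, b, m), (9, 25, r, 23, b, t), (9, 25, r, 23, c, k), (9, 4, n, 37, b, m), (9, 4, n, 37, b, t), (9, 4, n, 37, c, k), (9, 6, w, 33, b, m), (9, 6, w, 33, b, t), (9, 6, w, 33, c, k)}
(Q ⋈ U) ⋈ P (natural join on F): {(21, 23, n, 4, c, k, 19), (21, 23, n, 4, k, d, 19), (21, 23, n, 4, w, v, 19), (21, 23, n, 4, w, x, 19), (21, 23, n, 4, x, z, 19), (21, 23, n, 4, z, u, 19), (21, 8, q, 6, c, k, 24), (21, 8, q, 6, k, d, 24), (21, 8, q, 6, w, v, 24), (21, 8, q, 6, w, x, 24), (21, 8, q, 6, x, z, 24), (21, 8, q, 6, z, u, 24)}
Keep only column(s) G, A, C: {(21, d, 19), (21, d, 24), (21, k, 19), (21, k, 24), (21, u, 19), (21, u, 24), (21, v, 19), (21, v, 24), (21, x, 19), (21, x, 24), (21, z, 19), (21, z, 24)}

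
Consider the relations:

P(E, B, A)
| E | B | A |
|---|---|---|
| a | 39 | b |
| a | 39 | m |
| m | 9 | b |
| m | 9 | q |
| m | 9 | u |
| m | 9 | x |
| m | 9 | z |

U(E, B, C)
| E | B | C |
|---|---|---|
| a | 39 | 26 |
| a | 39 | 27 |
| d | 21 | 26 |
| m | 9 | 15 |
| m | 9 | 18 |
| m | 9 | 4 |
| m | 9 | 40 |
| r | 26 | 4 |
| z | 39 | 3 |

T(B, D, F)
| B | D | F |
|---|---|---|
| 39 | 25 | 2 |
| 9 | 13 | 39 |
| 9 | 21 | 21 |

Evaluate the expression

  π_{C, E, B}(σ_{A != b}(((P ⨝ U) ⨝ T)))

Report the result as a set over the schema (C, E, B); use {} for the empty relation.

{(15, m, 9), (18, m, 9), (26, a, 39), (27, a, 39), (4, m, 9), (40, m, 9)}

Natural join on E, B: {(a, 39, b, 26), (a, 39, b, 27), (a, 39, m, 26), (a, 39, m, 27), (m, 9, b, 15), (m, 9, b, 18), (m, 9, b, 4), (m, 9, b, 40), (m, 9, q, 15), (m, 9, q, 18), (m, 9, q, 4), (m, 9, q, 40), (m, 9, u, 15), (m, 9, u, 18), (m, 9, u, 4), (m, 9, u, 40), (m, 9, x, 15), (m, 9, x, 18), (m, 9, x, 4), (m, 9, x, 40), (m, 9, z, 15), (m, 9, z, 18), (m, 9, z, 4), (m, 9, z, 40)}
Natural join on B: {(a, 39, b, 26, 25, 2), (a, 39, b, 27, 25, 2), (a, 39, m, 26, 25, 2), (a, 39, m, 27, 25, 2), (m, 9, b, 15, 13, 39), (m, 9, b, 15, 21, 21), (m, 9, b, 18, 13, 39), (m, 9, b, 18, 21, 21), (m, 9, b, 4, 13, 39), (m, 9, b, 4, 21, 21), (m, 9, b, 40, 13, 39), (m, 9, b, 40, 21, 21), (m, 9, q, 15, 13, 39), (m, 9, q, 15, 21, 21), (m, 9, q, 18, 13, 39), (m, 9, q, 18, 21, 21), (m, 9, q, 4, 13, 39), (m, 9, q, 4, 21, 21), (m, 9, q, 40, 13, 39), (m, 9, q, 40, 21, 21), (m, 9, u, 15, 13, 39), (m, 9, u, 15, 21, 21), (m, 9, u, 18, 13, 39), (m, 9, u, 18, 21, 21), (m, 9, u, 4, 13, 39), (m, 9, u, 4, 21, 21), (m, 9, u, 40, 13, 39), (m, 9, u, 40, 21, 21), (m, 9, x, 15, 13, 39), (m, 9, x, 15, 21, 21), (m, 9, x, 18, 13, 39), (m, 9, x, 18, 21, 21), (m, 9, x, 4, 13, 39), (m, 9, x, 4, 21, 21), (m, 9, x, 40, 13, 39), (m, 9, x, 40, 21, 21), (m, 9, z, 15, 13, 39), (m, 9, z, 15, 21, 21), (m, 9, z, 18, 13, 39), (m, 9, z, 18, 21, 21), (m, 9, z, 4, 13, 39), (m, 9, z, 4, 21, 21), (m, 9, z, 40, 13, 39), (m, 9, z, 40, 21, 21)}
Apply σ_{A != b}; surviving tuples: {(a, 39, m, 26, 25, 2), (a, 39, m, 27, 25, 2), (m, 9, q, 15, 13, 39), (m, 9, q, 15, 21, 21), (m, 9, q, 18, 13, 39), (m, 9, q, 18, 21, 21), (m, 9, q, 4, 13, 39), (m, 9, q, 4, 21, 21), (m, 9, q, 40, 13, 39), (m, 9, q, 40, 21, 21), (m, 9, u, 15, 13, 39), (m, 9, u, 15, 21, 21), (m, 9, u, 18, 13, 39), (m, 9, u, 18, 21, 21), (m, 9, u, 4, 13, 39), (m, 9, u, 4, 21, 21), (m, 9, u, 40, 13, 39), (m, 9, u, 40, 21, 21), (m, 9, x, 15, 13, 39), (m, 9, x, 15, 21, 21), (m, 9, x, 18, 13, 39), (m, 9, x, 18, 21, 21), (m, 9, x, 4, 13, 39), (m, 9, x, 4, 21, 21), (m, 9, x, 40, 13, 39), (m, 9, x, 40, 21, 21), (m, 9, z, 15, 13, 39), (m, 9, z, 15, 21, 21), (m, 9, z, 18, 13, 39), (m, 9, z, 18, 21, 21), (m, 9, z, 4, 13, 39), (m, 9, z, 4, 21, 21), (m, 9, z, 40, 13, 39), (m, 9, z, 40, 21, 21)}
Keep only column(s) C, E, B (28 duplicate(s) eliminated): {(15, m, 9), (18, m, 9), (26, a, 39), (27, a, 39), (4, m, 9), (40, m, 9)}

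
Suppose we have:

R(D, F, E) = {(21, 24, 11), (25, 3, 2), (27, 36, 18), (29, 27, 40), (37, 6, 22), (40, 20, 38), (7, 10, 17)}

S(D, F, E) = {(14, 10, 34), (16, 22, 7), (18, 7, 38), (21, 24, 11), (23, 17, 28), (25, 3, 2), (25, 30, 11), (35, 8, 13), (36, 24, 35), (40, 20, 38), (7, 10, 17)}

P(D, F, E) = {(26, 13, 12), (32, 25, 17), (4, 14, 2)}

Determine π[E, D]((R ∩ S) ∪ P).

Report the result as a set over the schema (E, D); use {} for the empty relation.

Taking the intersection: {(21, 24, 11), (25, 3, 2), (40, 20, 38), (7, 10, 17)}
Taking the union: {(21, 24, 11), (25, 3, 2), (26, 13, 12), (32, 25, 17), (4, 14, 2), (40, 20, 38), (7, 10, 17)}
π_{E, D} gives {(11, 21), (12, 26), (17, 32), (17, 7), (2, 25), (2, 4), (38, 40)}.

{(11, 21), (12, 26), (17, 32), (17, 7), (2, 25), (2, 4), (38, 40)}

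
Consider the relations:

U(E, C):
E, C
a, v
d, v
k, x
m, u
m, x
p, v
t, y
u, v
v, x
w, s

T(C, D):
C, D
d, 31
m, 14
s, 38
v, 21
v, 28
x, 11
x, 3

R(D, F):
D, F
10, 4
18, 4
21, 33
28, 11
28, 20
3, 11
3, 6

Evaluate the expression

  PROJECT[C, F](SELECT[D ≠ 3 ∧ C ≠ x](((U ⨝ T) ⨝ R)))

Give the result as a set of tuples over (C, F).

{(v, 11), (v, 20), (v, 33)}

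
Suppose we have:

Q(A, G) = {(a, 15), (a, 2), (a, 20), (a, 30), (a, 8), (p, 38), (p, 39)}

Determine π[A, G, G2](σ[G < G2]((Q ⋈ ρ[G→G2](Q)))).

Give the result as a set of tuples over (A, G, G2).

{(a, 15, 20), (a, 15, 30), (a, 2, 15), (a, 2, 20), (a, 2, 30), (a, 2, 8), (a, 20, 30), (a, 8, 15), (a, 8, 20), (a, 8, 30), (p, 38, 39)}

ρ[G→G2]: schema becomes (A, G2); tuples unchanged.
Q ⋈ ρ[G→G2](Q) (natural join on A): {(a, 15, 15), (a, 15, 2), (a, 15, 20), (a, 15, 30), (a, 15, 8), (a, 2, 15), (a, 2, 2), (a, 2, 20), (a, 2, 30), (a, 2, 8), (a, 20, 15), (a, 20, 2), (a, 20, 20), (a, 20, 30), (a, 20, 8), (a, 30, 15), (a, 30, 2), (a, 30, 20), (a, 30, 30), (a, 30, 8), (a, 8, 15), (a, 8, 2), (a, 8, 20), (a, 8, 30), (a, 8, 8), (p, 38, 38), (p, 38, 39), (p, 39, 38), (p, 39, 39)}
σ[G < G2]: keep tuples satisfying G < G2 → {(a, 15, 20), (a, 15, 30), (a, 2, 15), (a, 2, 20), (a, 2, 30), (a, 2, 8), (a, 20, 30), (a, 8, 15), (a, 8, 20), (a, 8, 30), (p, 38, 39)}
Keep only column(s) A, G, G2: {(a, 15, 20), (a, 15, 30), (a, 2, 15), (a, 2, 20), (a, 2, 30), (a, 2, 8), (a, 20, 30), (a, 8, 15), (a, 8, 20), (a, 8, 30), (p, 38, 39)}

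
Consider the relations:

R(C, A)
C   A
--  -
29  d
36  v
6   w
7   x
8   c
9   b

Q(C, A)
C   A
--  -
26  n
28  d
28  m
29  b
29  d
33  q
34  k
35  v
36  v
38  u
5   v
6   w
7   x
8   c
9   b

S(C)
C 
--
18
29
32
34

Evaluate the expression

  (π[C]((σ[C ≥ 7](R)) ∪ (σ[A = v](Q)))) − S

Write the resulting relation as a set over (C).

{35, 36, 5, 7, 8, 9}

Apply σ_{C ≥ 7}; surviving tuples: {(29, d), (36, v), (7, x), (8, c), (9, b)}
Apply σ_{A = v}; surviving tuples: {(35, v), (36, v), (5, v)}
Taking the union: {(29, d), (35, v), (36, v), (5, v), (7, x), (8, c), (9, b)}
Keep only column(s) C: {29, 35, 36, 5, 7, 8, 9}
Taking the difference: {35, 36, 5, 7, 8, 9}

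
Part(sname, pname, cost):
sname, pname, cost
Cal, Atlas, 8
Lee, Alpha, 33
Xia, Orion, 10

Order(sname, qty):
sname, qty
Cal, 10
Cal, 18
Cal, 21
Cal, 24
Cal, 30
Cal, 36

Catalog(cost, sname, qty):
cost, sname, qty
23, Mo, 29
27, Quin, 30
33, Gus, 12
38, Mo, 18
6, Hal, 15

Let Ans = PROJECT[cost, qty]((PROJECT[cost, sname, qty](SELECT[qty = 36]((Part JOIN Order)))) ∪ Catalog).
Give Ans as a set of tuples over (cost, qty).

Joining Part and Order on sname yields {(Cal, Atlas, 8, 10), (Cal, Atlas, 8, 18), (Cal, Atlas, 8, 21), (Cal, Atlas, 8, 24), (Cal, Atlas, 8, 30), (Cal, Atlas, 8, 36)}.
Selection qty = 36: {(Cal, Atlas, 8, 36)}
Keep only column(s) cost, sname, qty: {(8, Cal, 36)}
Set union of the two operands is {(23, Mo, 29), (27, Quin, 30), (33, Gus, 12), (38, Mo, 18), (6, Hal, 15), (8, Cal, 36)}.
Keep only column(s) cost, qty: {(23, 29), (27, 30), (33, 12), (38, 18), (6, 15), (8, 36)}

{(23, 29), (27, 30), (33, 12), (38, 18), (6, 15), (8, 36)}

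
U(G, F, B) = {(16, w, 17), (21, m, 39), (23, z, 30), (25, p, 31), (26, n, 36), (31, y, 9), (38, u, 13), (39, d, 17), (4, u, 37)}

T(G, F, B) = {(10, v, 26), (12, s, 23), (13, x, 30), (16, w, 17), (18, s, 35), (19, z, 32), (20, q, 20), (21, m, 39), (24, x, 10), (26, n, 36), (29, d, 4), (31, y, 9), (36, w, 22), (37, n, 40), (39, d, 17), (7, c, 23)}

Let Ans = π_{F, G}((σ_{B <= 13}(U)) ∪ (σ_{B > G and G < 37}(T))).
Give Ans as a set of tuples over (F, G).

{(c, 7), (m, 21), (n, 26), (s, 12), (s, 18), (u, 38), (v, 10), (w, 16), (x, 13), (y, 31), (z, 19)}

Apply σ_{B <= 13}; surviving tuples: {(31, y, 9), (38, u, 13)}
Apply σ_{B > G and G < 37}; surviving tuples: {(10, v, 26), (12, s, 23), (13, x, 30), (16, w, 17), (18, s, 35), (19, z, 32), (21, m, 39), (26, n, 36), (7, c, 23)}
Set union of the two operands is {(10, v, 26), (12, s, 23), (13, x, 30), (16, w, 17), (18, s, 35), (19, z, 32), (21, m, 39), (26, n, 36), (31, y, 9), (38, u, 13), (7, c, 23)}.
π_{F, G} gives {(c, 7), (m, 21), (n, 26), (s, 12), (s, 18), (u, 38), (v, 10), (w, 16), (x, 13), (y, 31), (z, 19)}.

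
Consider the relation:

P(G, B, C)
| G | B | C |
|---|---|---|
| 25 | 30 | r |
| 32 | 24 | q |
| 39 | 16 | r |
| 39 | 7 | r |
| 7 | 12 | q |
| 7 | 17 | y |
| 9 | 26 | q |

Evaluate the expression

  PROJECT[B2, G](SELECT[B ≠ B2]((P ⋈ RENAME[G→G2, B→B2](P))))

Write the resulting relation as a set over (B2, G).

{(12, 32), (12, 9), (16, 25), (16, 39), (24, 7), (24, 9), (26, 32), (26, 7), (30, 39), (7, 25), (7, 39)}

ρ[G→G2, B→B2]: schema becomes (G2, B2, C); tuples unchanged.
P ⋈ RENAME[G→G2, B→B2](P) (natural join on C): {(25, 30, r, 25, 30), (25, 30, r, 39, 16), (25, 30, r, 39, 7), (32, 24, q, 32, 24), (32, 24, q, 7, 12), (32, 24, q, 9, 26), (39, 16, r, 25, 30), (39, 16, r, 39, 16), (39, 16, r, 39, 7), (39, 7, r, 25, 30), (39, 7, r, 39, 16), (39, 7, r, 39, 7), (7, 12, q, 32, 24), (7, 12, q, 7, 12), (7, 12, q, 9, 26), (7, 17, y, 7, 17), (9, 26, q, 32, 24), (9, 26, q, 7, 12), (9, 26, q, 9, 26)}
Apply σ_{B ≠ B2}; surviving tuples: {(25, 30, r, 39, 16), (25, 30, r, 39, 7), (32, 24, q, 7, 12), (32, 24, q, 9, 26), (39, 16, r, 25, 30), (39, 16, r, 39, 7), (39, 7, r, 25, 30), (39, 7, r, 39, 16), (7, 12, q, 32, 24), (7, 12, q, 9, 26), (9, 26, q, 32, 24), (9, 26, q, 7, 12)}
Keep only column(s) B2, G (1 duplicate(s) eliminated): {(12, 32), (12, 9), (16, 25), (16, 39), (24, 7), (24, 9), (26, 32), (26, 7), (30, 39), (7, 25), (7, 39)}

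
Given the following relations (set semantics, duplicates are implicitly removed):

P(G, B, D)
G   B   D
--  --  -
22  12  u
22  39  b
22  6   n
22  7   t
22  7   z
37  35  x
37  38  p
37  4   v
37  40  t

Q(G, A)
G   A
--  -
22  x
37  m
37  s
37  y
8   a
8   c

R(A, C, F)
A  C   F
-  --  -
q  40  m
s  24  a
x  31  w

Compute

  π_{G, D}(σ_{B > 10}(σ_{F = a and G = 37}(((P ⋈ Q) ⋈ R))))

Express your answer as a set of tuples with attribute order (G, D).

{(37, p), (37, t), (37, x)}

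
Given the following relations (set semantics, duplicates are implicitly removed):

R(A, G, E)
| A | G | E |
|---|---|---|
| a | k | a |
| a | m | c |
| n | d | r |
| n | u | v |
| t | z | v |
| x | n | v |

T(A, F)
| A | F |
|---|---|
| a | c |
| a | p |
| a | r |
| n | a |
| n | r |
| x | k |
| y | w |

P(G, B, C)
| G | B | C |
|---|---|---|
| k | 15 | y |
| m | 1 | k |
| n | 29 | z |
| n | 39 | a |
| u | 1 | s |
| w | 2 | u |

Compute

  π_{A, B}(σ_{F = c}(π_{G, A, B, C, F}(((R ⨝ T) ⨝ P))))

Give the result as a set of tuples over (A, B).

Natural join on A: {(a, k, a, c), (a, k, a, p), (a, k, a, r), (a, m, c, c), (a, m, c, p), (a, m, c, r), (n, d, r, a), (n, d, r, r), (n, u, v, a), (n, u, v, r), (x, n, v, k)}
Natural join on G: {(a, k, a, c, 15, y), (a, k, a, p, 15, y), (a, k, a, r, 15, y), (a, m, c, c, 1, k), (a, m, c, p, 1, k), (a, m, c, r, 1, k), (n, u, v, a, 1, s), (n, u, v, r, 1, s), (x, n, v, k, 29, z), (x, n, v, k, 39, a)}
Projecting to G, A, B, C, F: {(k, a, 15, y, c), (k, a, 15, y, p), (k, a, 15, y, r), (m, a, 1, k, c), (m, a, 1, k, p), (m, a, 1, k, r), (n, x, 29, z, k), (n, x, 39, a, k), (u, n, 1, s, a), (u, n, 1, s, r)}
Filtering on F = c leaves {(k, a, 15, y, c), (m, a, 1, k, c)}.
Projecting to A, B: {(a, 1), (a, 15)}

{(a, 1), (a, 15)}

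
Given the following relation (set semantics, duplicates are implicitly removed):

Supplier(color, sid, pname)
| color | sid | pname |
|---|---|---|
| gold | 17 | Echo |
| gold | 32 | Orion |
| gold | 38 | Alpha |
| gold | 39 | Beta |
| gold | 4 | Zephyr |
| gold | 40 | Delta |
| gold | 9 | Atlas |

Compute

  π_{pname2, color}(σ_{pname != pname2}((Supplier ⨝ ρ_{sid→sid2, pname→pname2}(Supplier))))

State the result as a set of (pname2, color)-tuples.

{(Alpha, gold), (Atlas, gold), (Beta, gold), (Delta, gold), (Echo, gold), (Orion, gold), (Zephyr, gold)}

ρ[sid→sid2, pname→pname2]: schema becomes (color, sid2, pname2); tuples unchanged.
Joining Supplier and ρ_{sid→sid2, pname→pname2}(Supplier) on color yields {(gold, 17, Echo, 17, Echo), (gold, 17, Echo, 32, Orion), (gold, 17, Echo, 38, Alpha), (gold, 17, Echo, 39, Beta), (gold, 17, Echo, 4, Zephyr), (gold, 17, Echo, 40, Delta), (gold, 17, Echo, 9, Atlas), (gold, 32, Orion, 17, Echo), (gold, 32, Orion, 32, Orion), (gold, 32, Orion, 38, Alpha), (gold, 32, Orion, 39, Beta), (gold, 32, Orion, 4, Zephyr), (gold, 32, Orion, 40, Delta), (gold, 32, Orion, 9, Atlas), (gold, 38, Alpha, 17, Echo), (gold, 38, Alpha, 32, Orion), (gold, 38, Alpha, 38, Alpha), (gold, 38, Alpha, 39, Beta), (gold, 38, Alpha, 4, Zephyr), (gold, 38, Alpha, 40, Delta), (gold, 38, Alpha, 9, Atlas), (gold, 39, Beta, 17, Echo), (gold, 39, Beta, 32, Orion), (gold, 39, Beta, 38, Alpha), (gold, 39, Beta, 39, Beta), (gold, 39, Beta, 4, Zephyr), (gold, 39, Beta, 40, Delta), (gold, 39, Beta, 9, Atlas), (gold, 4, Zephyr, 17, Echo), (gold, 4, Zephyr, 32, Orion), (gold, 4, Zephyr, 38, Alpha), (gold, 4, Zephyr, 39, Beta), (gold, 4, Zephyr, 4, Zephyr), (gold, 4, Zephyr, 40, Delta), (gold, 4, Zephyr, 9, Atlas), (gold, 40, Delta, 17, Echo), (gold, 40, Delta, 32, Orion), (gold, 40, Delta, 38, Alpha), (gold, 40, Delta, 39, Beta), (gold, 40, Delta, 4, Zephyr), (gold, 40, Delta, 40, Delta), (gold, 40, Delta, 9, Atlas), (gold, 9, Atlas, 17, Echo), (gold, 9, Atlas, 32, Orion), (gold, 9, Atlas, 38, Alpha), (gold, 9, Atlas, 39, Beta), (gold, 9, Atlas, 4, Zephyr), (gold, 9, Atlas, 40, Delta), (gold, 9, Atlas, 9, Atlas)}.
Apply σ_{pname != pname2}; surviving tuples: {(gold, 17, Echo, 32, Orion), (gold, 17, Echo, 38, Alpha), (gold, 17, Echo, 39, Beta), (gold, 17, Echo, 4, Zephyr), (gold, 17, Echo, 40, Delta), (gold, 17, Echo, 9, Atlas), (gold, 32, Orion, 17, Echo), (gold, 32, Orion, 38, Alpha), (gold, 32, Orion, 39, Beta), (gold, 32, Orion, 4, Zephyr), (gold, 32, Orion, 40, Delta), (gold, 32, Orion, 9, Atlas), (gold, 38, Alpha, 17, Echo), (gold, 38, Alpha, 32, Orion), (gold, 38, Alpha, 39, Beta), (gold, 38, Alpha, 4, Zephyr), (gold, 38, Alpha, 40, Delta), (gold, 38, Alpha, 9, Atlas), (gold, 39, Beta, 17, Echo), (gold, 39, Beta, 32, Orion), (gold, 39, Beta, 38, Alpha), (gold, 39, Beta, 4, Zephyr), (gold, 39, Beta, 40, Delta), (gold, 39, Beta, 9, Atlas), (gold, 4, Zephyr, 17, Echo), (gold, 4, Zephyr, 32, Orion), (gold, 4, Zephyr, 38, Alpha), (gold, 4, Zephyr, 39, Beta), (gold, 4, Zephyr, 40, Delta), (gold, 4, Zephyr, 9, Atlas), (gold, 40, Delta, 17, Echo), (gold, 40, Delta, 32, Orion), (gold, 40, Delta, 38, Alpha), (gold, 40, Delta, 39, Beta), (gold, 40, Delta, 4, Zephyr), (gold, 40, Delta, 9, Atlas), (gold, 9, Atlas, 17, Echo), (gold, 9, Atlas, 32, Orion), (gold, 9, Atlas, 38, Alpha), (gold, 9, Atlas, 39, Beta), (gold, 9, Atlas, 4, Zephyr), (gold, 9, Atlas, 40, Delta)}
Keep only column(s) pname2, color (35 duplicate(s) eliminated): {(Alpha, gold), (Atlas, gold), (Beta, gold), (Delta, gold), (Echo, gold), (Orion, gold), (Zephyr, gold)}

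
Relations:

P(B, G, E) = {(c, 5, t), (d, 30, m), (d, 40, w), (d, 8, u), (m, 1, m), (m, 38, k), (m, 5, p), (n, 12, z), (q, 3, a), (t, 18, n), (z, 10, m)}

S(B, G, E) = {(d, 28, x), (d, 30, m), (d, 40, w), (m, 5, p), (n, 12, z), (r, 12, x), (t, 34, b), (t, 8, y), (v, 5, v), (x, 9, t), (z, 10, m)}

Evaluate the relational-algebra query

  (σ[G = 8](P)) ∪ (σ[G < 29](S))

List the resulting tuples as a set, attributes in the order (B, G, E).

{(d, 28, x), (d, 8, u), (m, 5, p), (n, 12, z), (r, 12, x), (t, 8, y), (v, 5, v), (x, 9, t), (z, 10, m)}

σ[G = 8]: keep tuples satisfying G = 8 → {(d, 8, u)}
σ[G < 29]: keep tuples satisfying G < 29 → {(d, 28, x), (m, 5, p), (n, 12, z), (r, 12, x), (t, 8, y), (v, 5, v), (x, 9, t), (z, 10, m)}
Taking the union: {(d, 28, x), (d, 8, u), (m, 5, p), (n, 12, z), (r, 12, x), (t, 8, y), (v, 5, v), (x, 9, t), (z, 10, m)}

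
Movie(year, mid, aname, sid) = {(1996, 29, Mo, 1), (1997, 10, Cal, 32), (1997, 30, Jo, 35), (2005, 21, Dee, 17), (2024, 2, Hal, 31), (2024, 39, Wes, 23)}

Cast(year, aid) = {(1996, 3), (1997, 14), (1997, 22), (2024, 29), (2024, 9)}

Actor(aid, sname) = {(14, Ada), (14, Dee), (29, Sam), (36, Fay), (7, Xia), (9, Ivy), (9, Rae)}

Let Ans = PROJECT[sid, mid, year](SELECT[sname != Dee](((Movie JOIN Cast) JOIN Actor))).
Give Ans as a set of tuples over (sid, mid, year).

{(23, 39, 2024), (31, 2, 2024), (32, 10, 1997), (35, 30, 1997)}

Joining Movie and Cast on year yields {(1996, 29, Mo, 1, 3), (1997, 10, Cal, 32, 14), (1997, 10, Cal, 32, 22), (1997, 30, Jo, 35, 14), (1997, 30, Jo, 35, 22), (2024, 2, Hal, 31, 29), (2024, 2, Hal, 31, 9), (2024, 39, Wes, 23, 29), (2024, 39, Wes, 23, 9)}.
Joining (Movie JOIN Cast) and Actor on aid yields {(1997, 10, Cal, 32, 14, Ada), (1997, 10, Cal, 32, 14, Dee), (1997, 30, Jo, 35, 14, Ada), (1997, 30, Jo, 35, 14, Dee), (2024, 2, Hal, 31, 29, Sam), (2024, 2, Hal, 31, 9, Ivy), (2024, 2, Hal, 31, 9, Rae), (2024, 39, Wes, 23, 29, Sam), (2024, 39, Wes, 23, 9, Ivy), (2024, 39, Wes, 23, 9, Rae)}.
Selection sname != Dee: {(1997, 10, Cal, 32, 14, Ada), (1997, 30, Jo, 35, 14, Ada), (2024, 2, Hal, 31, 29, Sam), (2024, 2, Hal, 31, 9, Ivy), (2024, 2, Hal, 31, 9, Rae), (2024, 39, Wes, 23, 29, Sam), (2024, 39, Wes, 23, 9, Ivy), (2024, 39, Wes, 23, 9, Rae)}
Keep only column(s) sid, mid, year (4 duplicate(s) eliminated): {(23, 39, 2024), (31, 2, 2024), (32, 10, 1997), (35, 30, 1997)}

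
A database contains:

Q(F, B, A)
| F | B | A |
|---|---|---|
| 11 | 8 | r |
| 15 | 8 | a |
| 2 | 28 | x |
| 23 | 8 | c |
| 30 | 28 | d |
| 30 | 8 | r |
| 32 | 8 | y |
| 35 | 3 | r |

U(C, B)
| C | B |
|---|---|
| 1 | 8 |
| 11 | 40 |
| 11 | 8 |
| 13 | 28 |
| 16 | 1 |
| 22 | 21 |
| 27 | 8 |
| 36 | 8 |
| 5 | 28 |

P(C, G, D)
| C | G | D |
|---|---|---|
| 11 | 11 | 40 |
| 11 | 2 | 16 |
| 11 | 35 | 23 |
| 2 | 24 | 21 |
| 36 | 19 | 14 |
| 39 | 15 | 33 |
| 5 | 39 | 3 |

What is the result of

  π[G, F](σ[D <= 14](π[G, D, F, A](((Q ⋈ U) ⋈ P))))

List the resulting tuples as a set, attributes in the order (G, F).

{(19, 11), (19, 15), (19, 23), (19, 30), (19, 32), (39, 2), (39, 30)}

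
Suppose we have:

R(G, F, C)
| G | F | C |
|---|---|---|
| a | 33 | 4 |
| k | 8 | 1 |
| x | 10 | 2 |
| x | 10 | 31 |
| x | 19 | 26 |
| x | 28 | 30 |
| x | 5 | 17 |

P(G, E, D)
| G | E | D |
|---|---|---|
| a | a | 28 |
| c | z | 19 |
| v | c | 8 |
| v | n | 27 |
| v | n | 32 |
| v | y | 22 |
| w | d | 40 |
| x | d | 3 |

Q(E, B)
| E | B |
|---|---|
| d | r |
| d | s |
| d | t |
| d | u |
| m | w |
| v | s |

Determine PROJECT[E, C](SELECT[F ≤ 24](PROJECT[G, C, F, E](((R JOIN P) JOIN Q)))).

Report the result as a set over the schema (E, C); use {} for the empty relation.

Natural join on G: {(a, 33, 4, a, 28), (x, 10, 2, d, 3), (x, 10, 31, d, 3), (x, 19, 26, d, 3), (x, 28, 30, d, 3), (x, 5, 17, d, 3)}
Natural join on E: {(x, 10, 2, d, 3, r), (x, 10, 2, d, 3, s), (x, 10, 2, d, 3, t), (x, 10, 2, d, 3, u), (x, 10, 31, d, 3, r), (x, 10, 31, d, 3, s), (x, 10, 31, d, 3, t), (x, 10, 31, d, 3, u), (x, 19, 26, d, 3, r), (x, 19, 26, d, 3, s), (x, 19, 26, d, 3, t), (x, 19, 26, d, 3, u), (x, 28, 30, d, 3, r), (x, 28, 30, d, 3, s), (x, 28, 30, d, 3, t), (x, 28, 30, d, 3, u), (x, 5, 17, d, 3, r), (x, 5, 17, d, 3, s), (x, 5, 17, d, 3, t), (x, 5, 17, d, 3, u)}
π_{G, C, F, E} gives {(x, 17, 5, d), (x, 2, 10, d), (x, 26, 19, d), (x, 30, 28, d), (x, 31, 10, d)} (15 duplicate(s) eliminated).
σ[F ≤ 24]: keep tuples satisfying F ≤ 24 → {(x, 17, 5, d), (x, 2, 10, d), (x, 26, 19, d), (x, 31, 10, d)}
π_{E, C} gives {(d, 17), (d, 2), (d, 26), (d, 31)}.

{(d, 17), (d, 2), (d, 26), (d, 31)}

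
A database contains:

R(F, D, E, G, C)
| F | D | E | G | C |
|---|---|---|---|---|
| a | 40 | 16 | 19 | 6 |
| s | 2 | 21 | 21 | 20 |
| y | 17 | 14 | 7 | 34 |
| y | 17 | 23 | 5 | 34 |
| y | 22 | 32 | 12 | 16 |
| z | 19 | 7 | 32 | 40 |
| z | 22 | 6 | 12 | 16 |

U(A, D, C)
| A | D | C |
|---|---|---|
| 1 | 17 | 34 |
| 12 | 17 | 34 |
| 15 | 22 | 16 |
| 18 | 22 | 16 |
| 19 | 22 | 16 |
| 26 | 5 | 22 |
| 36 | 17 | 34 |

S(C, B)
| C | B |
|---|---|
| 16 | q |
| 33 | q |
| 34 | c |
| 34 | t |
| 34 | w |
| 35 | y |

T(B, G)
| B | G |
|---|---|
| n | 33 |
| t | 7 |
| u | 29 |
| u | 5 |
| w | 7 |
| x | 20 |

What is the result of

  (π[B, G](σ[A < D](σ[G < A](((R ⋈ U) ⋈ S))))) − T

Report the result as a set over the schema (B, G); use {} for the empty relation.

Natural join on D, C: {(y, 17, 14, 7, 34, 1), (y, 17, 14, 7, 34, 12), (y, 17, 14, 7, 34, 36), (y, 17, 23, 5, 34, 1), (y, 17, 23, 5, 34, 12), (y, 17, 23, 5, 34, 36), (y, 22, 32, 12, 16, 15), (y, 22, 32, 12, 16, 18), (y, 22, 32, 12, 16, 19), (z, 22, 6, 12, 16, 15), (z, 22, 6, 12, 16, 18), (z, 22, 6, 12, 16, 19)}
Natural join on C: {(y, 17, 14, 7, 34, 1, c), (y, 17, 14, 7, 34, 1, t), (y, 17, 14, 7, 34, 1, w), (y, 17, 14, 7, 34, 12, c), (y, 17, 14, 7, 34, 12, t), (y, 17, 14, 7, 34, 12, w), (y, 17, 14, 7, 34, 36, c), (y, 17, 14, 7, 34, 36, t), (y, 17, 14, 7, 34, 36, w), (y, 17, 23, 5, 34, 1, c), (y, 17, 23, 5, 34, 1, t), (y, 17, 23, 5, 34, 1, w), (y, 17, 23, 5, 34, 12, c), (y, 17, 23, 5, 34, 12, t), (y, 17, 23, 5, 34, 12, w), (y, 17, 23, 5, 34, 36, c), (y, 17, 23, 5, 34, 36, t), (y, 17, 23, 5, 34, 36, w), (y, 22, 32, 12, 16, 15, q), (y, 22, 32, 12, 16, 18, q), (y, 22, 32, 12, 16, 19, q), (z, 22, 6, 12, 16, 15, q), (z, 22, 6, 12, 16, 18, q), (z, 22, 6, 12, 16, 19, q)}
σ[G < A]: keep tuples satisfying G < A → {(y, 17, 14, 7, 34, 12, c), (y, 17, 14, 7, 34, 12, t), (y, 17, 14, 7, 34, 12, w), (y, 17, 14, 7, 34, 36, c), (y, 17, 14, 7, 34, 36, t), (y, 17, 14, 7, 34, 36, w), (y, 17, 23, 5, 34, 12, c), (y, 17, 23, 5, 34, 12, t), (y, 17, 23, 5, 34, 12, w), (y, 17, 23, 5, 34, 36, c), (y, 17, 23, 5, 34, 36, t), (y, 17, 23, 5, 34, 36, w), (y, 22, 32, 12, 16, 15, q), (y, 22, 32, 12, 16, 18, q), (y, 22, 32, 12, 16, 19, q), (z, 22, 6, 12, 16, 15, q), (z, 22, 6, 12, 16, 18, q), (z, 22, 6, 12, 16, 19, q)}
σ[A < D]: keep tuples satisfying A < D → {(y, 17, 14, 7, 34, 12, c), (y, 17, 14, 7, 34, 12, t), (y, 17, 14, 7, 34, 12, w), (y, 17, 23, 5, 34, 12, c), (y, 17, 23, 5, 34, 12, t), (y, 17, 23, 5, 34, 12, w), (y, 22, 32, 12, 16, 15, q), (y, 22, 32, 12, 16, 18, q), (y, 22, 32, 12, 16, 19, q), (z, 22, 6, 12, 16, 15, q), (z, 22, 6, 12, 16, 18, q), (z, 22, 6, 12, 16, 19, q)}
π[B, G]: project onto (B, G) (5 duplicate(s) eliminated) → {(c, 5), (c, 7), (q, 12), (t, 5), (t, 7), (w, 5), (w, 7)}
Taking the difference: {(c, 5), (c, 7), (q, 12), (t, 5), (w, 5)}

{(c, 5), (c, 7), (q, 12), (t, 5), (w, 5)}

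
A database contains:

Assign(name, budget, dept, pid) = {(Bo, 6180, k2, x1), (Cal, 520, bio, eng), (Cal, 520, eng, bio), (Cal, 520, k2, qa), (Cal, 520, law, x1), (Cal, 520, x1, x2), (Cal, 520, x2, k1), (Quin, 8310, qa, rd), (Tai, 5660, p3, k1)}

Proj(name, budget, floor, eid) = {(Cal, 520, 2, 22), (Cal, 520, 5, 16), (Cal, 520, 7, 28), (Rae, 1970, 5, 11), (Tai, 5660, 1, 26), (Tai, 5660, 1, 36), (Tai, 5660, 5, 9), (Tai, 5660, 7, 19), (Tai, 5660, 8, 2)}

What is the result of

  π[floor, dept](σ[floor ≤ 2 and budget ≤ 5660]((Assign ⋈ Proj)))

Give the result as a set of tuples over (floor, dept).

Natural join on name, budget: {(Cal, 520, bio, eng, 2, 22), (Cal, 520, bio, eng, 5, 16), (Cal, 520, bio, eng, 7, 28), (Cal, 520, eng, bio, 2, 22), (Cal, 520, eng, bio, 5, 16), (Cal, 520, eng, bio, 7, 28), (Cal, 520, k2, qa, 2, 22), (Cal, 520, k2, qa, 5, 16), (Cal, 520, k2, qa, 7, 28), (Cal, 520, law, x1, 2, 22), (Cal, 520, law, x1, 5, 16), (Cal, 520, law, x1, 7, 28), (Cal, 520, x1, x2, 2, 22), (Cal, 520, x1, x2, 5, 16), (Cal, 520, x1, x2, 7, 28), (Cal, 520, x2, k1, 2, 22), (Cal, 520, x2, k1, 5, 16), (Cal, 520, x2, k1, 7, 28), (Tai, 5660, p3, k1, 1, 26), (Tai, 5660, p3, k1, 1, 36), (Tai, 5660, p3, k1, 5, 9), (Tai, 5660, p3, k1, 7, 19), (Tai, 5660, p3, k1, 8, 2)}
Selection floor ≤ 2 and budget ≤ 5660: {(Cal, 520, bio, eng, 2, 22), (Cal, 520, eng, bio, 2, 22), (Cal, 520, k2, qa, 2, 22), (Cal, 520, law, x1, 2, 22), (Cal, 520, x1, x2, 2, 22), (Cal, 520, x2, k1, 2, 22), (Tai, 5660, p3, k1, 1, 26), (Tai, 5660, p3, k1, 1, 36)}
Projecting to floor, dept (1 duplicate(s) eliminated): {(1, p3), (2, bio), (2, eng), (2, k2), (2, law), (2, x1), (2, x2)}

{(1, p3), (2, bio), (2, eng), (2, k2), (2, law), (2, x1), (2, x2)}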